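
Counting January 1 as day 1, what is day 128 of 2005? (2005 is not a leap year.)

2005-05-08

January has 31 days (128 − 31 = 97 remain).
February has 28 days (97 − 28 = 69 remain).
March has 31 days (69 − 31 = 38 remain).
April has 30 days (38 − 30 = 8 remain).
8 into May → May 8.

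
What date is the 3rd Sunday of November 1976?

The first Sunday of November 1976 is November 7.
The 3rd Sunday is 2 weeks later: 7 + 14 = 21.

November 21, 1976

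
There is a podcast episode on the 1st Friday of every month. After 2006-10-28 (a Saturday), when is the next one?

October 2006 starts on a Sunday, so its 1st Friday is 2006-10-06 (5 days in).
That is not after 2006-10-28, so look at November 2006.
November 2006 starts on a Wednesday, so its 1st Friday is 2006-11-03 (2 days in).

2006-11-03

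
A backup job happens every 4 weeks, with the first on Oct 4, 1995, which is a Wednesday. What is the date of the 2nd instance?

Nov 1, 1995

The 2nd occurrence is 1 interval after the first: 1 × 28 = 28 days after Oct 4, 1995.
Oct has 31 days — 27 days to the end of Oct leaves 1.
1 day into Nov → Nov 1, 1995.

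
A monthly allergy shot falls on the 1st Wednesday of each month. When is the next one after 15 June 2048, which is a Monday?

1 July 2048

June 2048 starts on a Monday, so its 1st Wednesday is 3 June 2048 (2 days in).
That is not after 15 June 2048, so look at July 2048.
July 2048 starts on a Wednesday, so its 1st Wednesday is 1 July 2048.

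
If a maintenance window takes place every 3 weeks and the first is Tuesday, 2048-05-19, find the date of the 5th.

2048-08-11

The 5th occurrence is 4 intervals after the first: 4 × 21 = 84 days after 2048-05-19.
May has 31 days — 12 days to the end of May leaves 72.
June has 30 days (42 left).
July has 31 days (11 left).
11 days into August → 2048-08-11.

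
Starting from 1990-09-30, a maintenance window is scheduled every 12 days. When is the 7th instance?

The 7th occurrence is 6 intervals after the first: 6 × 12 = 72 days after 1990-09-30.
September has 30 days — 0 days to the end of September leaves 72.
October has 31 days (41 left).
November has 30 days (11 left).
11 days into December → 1990-12-11.

1990-12-11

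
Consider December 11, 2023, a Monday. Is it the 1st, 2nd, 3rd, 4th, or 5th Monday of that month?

Day 11 falls in week ⌈11/7⌉ of the month.
Days 1–7 hold the 1st Monday, 8–14 the 2nd, 15–21 the 3rd, 22–28 the 4th, 29–31 the 5th.
11 is in the range for the 2nd.

2nd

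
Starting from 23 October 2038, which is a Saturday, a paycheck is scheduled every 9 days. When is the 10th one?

The 10th occurrence is 9 intervals after the first: 9 × 9 = 81 days after 23 October 2038.
October has 31 days — 8 days to the end of October leaves 73.
November has 30 days (43 left).
December has 31 days (12 left).
12 days into January → 12 January 2039.

12 January 2039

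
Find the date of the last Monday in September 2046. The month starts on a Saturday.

September 24, 2046

September 2046 begins on a Saturday, so the first Monday is September 3 (2 days later).
September 2046 has 30 days. Adding weeks: 3, 10, 17, 24 — the last one ≤ 30 is the 24th.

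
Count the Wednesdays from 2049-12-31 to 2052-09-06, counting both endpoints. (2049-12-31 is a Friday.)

140

2049-12-31 is a Friday; the first Wednesday on or after it is 2050-01-05 (5 days later).
From 2050-01-05 to 2052-09-06: 360 + 365 + 250 = 975 days (rest of 2050, 2051, to 2052-09-06 in 2052).
975 ÷ 7 = 139 full weeks with remainder 2, so 139 more Wednesdays after the first → 140.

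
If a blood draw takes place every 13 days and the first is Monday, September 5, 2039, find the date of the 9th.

December 18, 2039

The 9th occurrence is 8 intervals after the first: 8 × 13 = 104 days after September 5, 2039.
September has 30 days — 25 days to the end of September leaves 79.
October has 31 days (48 left).
November has 30 days (18 left).
18 days into December → December 18, 2039.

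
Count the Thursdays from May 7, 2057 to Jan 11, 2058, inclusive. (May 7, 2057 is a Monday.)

May 7, 2057 is a Monday; the first Thursday on or after it is May 10, 2057 (3 days later).
From May 10, 2057 to Jan 11, 2058: 21 + 30 + 31 + 31 + 30 + 31 + 30 + 31 + 11 = 246 days (rest of May, Jun, Jul, Aug, Sep, Oct, Nov, Dec, Jan).
246 ÷ 7 = 35 full weeks with remainder 1, so 35 more Thursdays after the first → 36.

36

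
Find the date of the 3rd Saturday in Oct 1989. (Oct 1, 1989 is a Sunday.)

Oct 21, 1989

Oct 1989 begins on a Sunday, so the first Saturday is Oct 7 (6 days later).
The 3rd Saturday is 2 weeks later: 7 + 14 = 21.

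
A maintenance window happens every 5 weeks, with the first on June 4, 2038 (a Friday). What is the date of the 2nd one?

July 9, 2038

The 2nd occurrence is 1 interval after the first: 1 × 35 = 35 days after June 4, 2038.
June has 30 days — 26 days to the end of June leaves 9.
9 days into July → July 9, 2038.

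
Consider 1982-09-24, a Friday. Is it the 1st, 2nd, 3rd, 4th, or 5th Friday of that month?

Day 24 falls in week ⌈24/7⌉ of the month.
Days 1–7 hold the 1st Friday, 8–14 the 2nd, 15–21 the 3rd, 22–28 the 4th, 29–31 the 5th.
24 is in the range for the 4th.

4th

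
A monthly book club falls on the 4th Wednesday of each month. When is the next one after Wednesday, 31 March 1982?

28 April 1982

March 1982 starts on a Monday; its first Wednesday is the 3rd, so the 4th Wednesday is the 24th — 24 March 1982.
That is not after 31 March 1982, so look at April 1982.
April 1982 starts on a Thursday; its first Wednesday is the 7th, so the 4th Wednesday is the 28th — 28 April 1982.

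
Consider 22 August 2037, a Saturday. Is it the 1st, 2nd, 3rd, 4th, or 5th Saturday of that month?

Day 22 falls in week ⌈22/7⌉ of the month.
Days 1–7 hold the 1st Saturday, 8–14 the 2nd, 15–21 the 3rd, 22–28 the 4th, 29–31 the 5th.
22 is in the range for the 4th.

4th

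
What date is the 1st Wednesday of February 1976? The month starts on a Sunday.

1976-02-04

February 1976 begins on a Sunday, so the first Wednesday is February 4 (3 days later).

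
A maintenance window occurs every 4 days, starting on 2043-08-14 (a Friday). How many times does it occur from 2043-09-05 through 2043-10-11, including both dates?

Occurrences land 4·i days after 2043-08-14 for i = 0, 1, 2, …
2043-09-05 is 22 days after the start; 22 ÷ 4 = 5 remainder 2; since the remainder is 2, round up to i = 6. First occurrence in the window: #7 on 2043-09-07 (6×4 = 24 days in).
2043-10-11 is 58 days after the start; 58 ÷ 4 = 14 remainder 2. Last occurrence in the window: #15 on 2043-10-09.
Occurrences #7 through #15: 9 in total.

9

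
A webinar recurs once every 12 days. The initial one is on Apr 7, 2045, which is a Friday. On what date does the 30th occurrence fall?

The 30th occurrence is 29 intervals after the first: 29 × 12 = 348 days after Apr 7, 2045.
Apr has 30 days — 23 days to the end of Apr leaves 325.
May has 31 days (294 left).
Jun has 30 days (264 left).
Jul has 31 days (233 left).
Aug has 31 days (202 left).
Sep has 30 days (172 left).
Oct has 31 days (141 left).
Nov has 30 days (111 left).
Dec has 31 days (80 left).
Jan has 31 days (49 left).
Feb has 28 days (21 left).
21 days into Mar → Mar 21, 2046.

Mar 21, 2046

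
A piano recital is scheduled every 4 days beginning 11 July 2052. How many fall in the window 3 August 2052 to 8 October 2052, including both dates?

17

Occurrences land 4·i days after 11 July 2052 for i = 0, 1, 2, …
3 August 2052 is 23 days after the start; 23 ÷ 4 = 5 remainder 3; since the remainder is 3, round up to i = 6. First occurrence in the window: #7 on 4 August 2052 (6×4 = 24 days in).
8 October 2052 is 89 days after the start; 89 ÷ 4 = 22 remainder 1. Last occurrence in the window: #23 on 7 October 2052.
Occurrences #7 through #23: 17 in total.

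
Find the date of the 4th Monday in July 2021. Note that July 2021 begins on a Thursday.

July 2021 begins on a Thursday, so the first Monday is July 5 (4 days later).
The 4th Monday is 3 weeks later: 5 + 21 = 26.

July 26, 2021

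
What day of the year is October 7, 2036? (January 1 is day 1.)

281

Days in months before October: 31 + 29 + 31 + 30 + 31 + 30 + 31 + 31 + 30 = 274.
Plus 7 days into October → day 281.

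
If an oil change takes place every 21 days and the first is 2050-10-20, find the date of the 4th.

The 4th occurrence is 3 intervals after the first: 3 × 21 = 63 days after 2050-10-20.
October has 31 days — 11 days to the end of October leaves 52.
November has 30 days (22 left).
22 days into December → 2050-12-22.

2050-12-22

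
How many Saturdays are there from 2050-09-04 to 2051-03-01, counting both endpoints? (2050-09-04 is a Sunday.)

25

2050-09-04 is a Sunday; the first Saturday on or after it is 2050-09-10 (6 days later).
From 2050-09-10 to 2051-03-01: 20 + 31 + 30 + 31 + 31 + 28 + 1 = 172 days (rest of September, October, November, December, January, February, March).
172 ÷ 7 = 24 full weeks with remainder 4, so 24 more Saturdays after the first → 25.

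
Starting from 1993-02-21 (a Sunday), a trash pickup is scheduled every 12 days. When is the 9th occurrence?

1993-05-28

The 9th occurrence is 8 intervals after the first: 8 × 12 = 96 days after 1993-02-21.
February has 28 days — 7 days to the end of February leaves 89.
March has 31 days (58 left).
April has 30 days (28 left).
28 days into May → 1993-05-28.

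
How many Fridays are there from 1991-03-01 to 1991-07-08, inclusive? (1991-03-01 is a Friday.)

1991-03-01 is a Friday; the first Friday on or after it is 1991-03-01.
From 1991-03-01 to 1991-07-08: 30 + 30 + 31 + 30 + 8 = 129 days (rest of March, April, May, June, July).
129 ÷ 7 = 18 full weeks with remainder 3, so 18 more Fridays after the first → 19.

19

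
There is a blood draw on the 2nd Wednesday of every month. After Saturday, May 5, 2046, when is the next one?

May 2046 starts on a Tuesday; its first Wednesday is the 2nd, so the 2nd Wednesday is the 9th — May 9, 2046.
May 9, 2046 is after May 5, 2046, so that is the next one.

May 9, 2046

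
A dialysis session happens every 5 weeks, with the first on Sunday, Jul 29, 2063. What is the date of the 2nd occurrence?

The 2nd occurrence is 1 interval after the first: 1 × 35 = 35 days after Jul 29, 2063.
Jul has 31 days — 2 days to the end of Jul leaves 33.
Aug has 31 days (2 left).
2 days into Sep → Sep 2, 2063.

Sep 2, 2063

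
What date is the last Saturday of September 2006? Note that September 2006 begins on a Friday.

September 2006 begins on a Friday, so the first Saturday is September 2 (1 day later).
September 2006 has 30 days. Adding weeks: 2, 9, 16, 23, 30 — the last one ≤ 30 is the 30th.

September 30, 2006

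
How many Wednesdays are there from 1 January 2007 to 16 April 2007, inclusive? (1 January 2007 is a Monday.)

1 January 2007 is a Monday; the first Wednesday on or after it is 3 January 2007 (2 days later).
From 3 January 2007 to 16 April 2007: 28 + 28 + 31 + 16 = 103 days (rest of January, February, March, April).
103 ÷ 7 = 14 full weeks with remainder 5, so 14 more Wednesdays after the first → 15.

15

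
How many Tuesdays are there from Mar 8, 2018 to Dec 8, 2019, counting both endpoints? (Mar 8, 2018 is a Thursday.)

91

Mar 8, 2018 is a Thursday; the first Tuesday on or after it is Mar 13, 2018 (5 days later).
From Mar 13, 2018 to Dec 8, 2019: 293 + 342 = 635 days (rest of 2018, to Dec 8, 2019 in 2019).
635 ÷ 7 = 90 full weeks with remainder 5, so 90 more Tuesdays after the first → 91.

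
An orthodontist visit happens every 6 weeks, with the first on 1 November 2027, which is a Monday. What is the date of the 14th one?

The 14th occurrence is 13 intervals after the first: 13 × 42 = 546 days after 1 November 2027.
November has 30 days — 29 days to the end of November leaves 517.
From end of November to end of 2027 is 31 days (486 left).
2028 has 366 days (120 left).
January has 31 days (89 left).
February has 28 days (61 left).
March has 31 days (30 left).
30 days into April → 30 April 2029.

30 April 2029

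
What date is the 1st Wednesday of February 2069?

2069-02-06

The first Wednesday of February 2069 is February 6.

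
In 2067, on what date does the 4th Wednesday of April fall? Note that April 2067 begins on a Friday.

April 2067 begins on a Friday, so the first Wednesday is April 6 (5 days later).
The 4th Wednesday is 3 weeks later: 6 + 21 = 27.

April 27, 2067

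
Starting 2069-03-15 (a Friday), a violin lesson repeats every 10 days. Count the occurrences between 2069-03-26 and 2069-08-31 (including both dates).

15

Occurrences land 10·i days after 2069-03-15 for i = 0, 1, 2, …
2069-03-26 is 11 days after the start; 11 ÷ 10 = 1 remainder 1; since the remainder is 1, round up to i = 2. First occurrence in the window: #3 on 2069-04-04 (2×10 = 20 days in).
2069-08-31 is 169 days after the start; 169 ÷ 10 = 16 remainder 9. Last occurrence in the window: #17 on 2069-08-22.
Occurrences #3 through #17: 15 in total.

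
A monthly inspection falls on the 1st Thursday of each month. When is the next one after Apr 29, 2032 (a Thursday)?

May 6, 2032

Apr 2032 starts on a Thursday, so its 1st Thursday is Apr 1, 2032.
That is not after Apr 29, 2032, so look at May 2032.
May 2032 starts on a Saturday, so its 1st Thursday is May 6, 2032 (5 days in).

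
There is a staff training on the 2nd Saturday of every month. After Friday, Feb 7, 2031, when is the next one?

Feb 8, 2031

Feb 2031 starts on a Saturday; its first Saturday is the 1st, so the 2nd Saturday is the 8th — Feb 8, 2031.
Feb 8, 2031 is after Feb 7, 2031, so that is the next one.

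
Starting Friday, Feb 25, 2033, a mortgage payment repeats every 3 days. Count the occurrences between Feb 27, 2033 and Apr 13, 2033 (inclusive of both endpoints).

Occurrences land 3·i days after Feb 25, 2033 for i = 0, 1, 2, …
Feb 27, 2033 is 2 days after the start; 2 ÷ 3 = 0 remainder 2; since the remainder is 2, round up to i = 1. First occurrence in the window: #2 on Feb 28, 2033 (1×3 = 3 days in).
Apr 13, 2033 is 47 days after the start; 47 ÷ 3 = 15 remainder 2. Last occurrence in the window: #16 on Apr 11, 2033.
Occurrences #2 through #16: 15 in total.

15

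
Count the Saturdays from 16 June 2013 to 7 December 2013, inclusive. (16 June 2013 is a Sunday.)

25

16 June 2013 is a Sunday; the first Saturday on or after it is 22 June 2013 (6 days later).
From 22 June 2013 to 7 December 2013: 8 + 31 + 31 + 30 + 31 + 30 + 7 = 168 days (rest of June, July, August, September, October, November, December).
168 ÷ 7 = 24 full weeks with remainder 0, so 24 more Saturdays after the first → 25.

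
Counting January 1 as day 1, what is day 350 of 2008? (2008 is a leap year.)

2008-12-15

January has 31 days (350 − 31 = 319 remain).
February has 29 days (319 − 29 = 290 remain).
March has 31 days (290 − 31 = 259 remain).
April has 30 days (259 − 30 = 229 remain).
May has 31 days (229 − 31 = 198 remain).
June has 30 days (198 − 30 = 168 remain).
July has 31 days (168 − 31 = 137 remain).
August has 31 days (137 − 31 = 106 remain).
September has 30 days (106 − 30 = 76 remain).
October has 31 days (76 − 31 = 45 remain).
November has 30 days (45 − 30 = 15 remain).
15 into December → December 15.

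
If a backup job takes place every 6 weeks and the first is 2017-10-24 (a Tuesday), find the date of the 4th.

2018-02-27

The 4th occurrence is 3 intervals after the first: 3 × 42 = 126 days after 2017-10-24.
October has 31 days — 7 days to the end of October leaves 119.
November has 30 days (89 left).
December has 31 days (58 left).
January has 31 days (27 left).
27 days into February → 2018-02-27.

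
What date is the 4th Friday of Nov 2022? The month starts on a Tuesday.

Nov 2022 begins on a Tuesday, so the first Friday is Nov 4 (3 days later).
The 4th Friday is 3 weeks later: 4 + 21 = 25.

Nov 25, 2022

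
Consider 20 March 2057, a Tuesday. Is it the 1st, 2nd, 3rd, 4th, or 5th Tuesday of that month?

3rd

Day 20 falls in week ⌈20/7⌉ of the month.
Days 1–7 hold the 1st Tuesday, 8–14 the 2nd, 15–21 the 3rd, 22–28 the 4th, 29–31 the 5th.
20 is in the range for the 3rd.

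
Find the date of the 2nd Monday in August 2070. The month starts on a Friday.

August 2070 begins on a Friday, so the first Monday is August 4 (3 days later).
The 2nd Monday is 1 weeks later: 4 + 7 = 11.

August 11, 2070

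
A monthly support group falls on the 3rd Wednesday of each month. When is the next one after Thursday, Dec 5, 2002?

Dec 2002 starts on a Sunday; its first Wednesday is the 4th, so the 3rd Wednesday is the 18th — Dec 18, 2002.
Dec 18, 2002 is after Dec 5, 2002, so that is the next one.

Dec 18, 2002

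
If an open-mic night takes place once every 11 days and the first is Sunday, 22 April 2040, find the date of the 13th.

1 September 2040

The 13th occurrence is 12 intervals after the first: 12 × 11 = 132 days after 22 April 2040.
April has 30 days — 8 days to the end of April leaves 124.
May has 31 days (93 left).
June has 30 days (63 left).
July has 31 days (32 left).
August has 31 days (1 left).
1 day into September → 1 September 2040.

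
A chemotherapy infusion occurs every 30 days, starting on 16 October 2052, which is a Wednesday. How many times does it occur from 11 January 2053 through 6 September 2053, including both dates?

8

Occurrences land 30·i days after 16 October 2052 for i = 0, 1, 2, …
11 January 2053 is 87 days after the start; 87 ÷ 30 = 2 remainder 27; since the remainder is 27, round up to i = 3. First occurrence in the window: #4 on 14 January 2053 (3×30 = 90 days in).
6 September 2053 is 325 days after the start; 325 ÷ 30 = 10 remainder 25. Last occurrence in the window: #11 on 12 August 2053.
Occurrences #4 through #11: 8 in total.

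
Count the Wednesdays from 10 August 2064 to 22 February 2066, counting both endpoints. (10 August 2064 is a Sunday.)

80

10 August 2064 is a Sunday; the first Wednesday on or after it is 13 August 2064 (3 days later).
From 13 August 2064 to 22 February 2066: 140 + 365 + 53 = 558 days (rest of 2064, 2065, to 22 February 2066 in 2066).
558 ÷ 7 = 79 full weeks with remainder 5, so 79 more Wednesdays after the first → 80.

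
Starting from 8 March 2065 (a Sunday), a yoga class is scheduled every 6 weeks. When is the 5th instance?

The 5th occurrence is 4 intervals after the first: 4 × 42 = 168 days after 8 March 2065.
March has 31 days — 23 days to the end of March leaves 145.
April has 30 days (115 left).
May has 31 days (84 left).
June has 30 days (54 left).
July has 31 days (23 left).
23 days into August → 23 August 2065.

23 August 2065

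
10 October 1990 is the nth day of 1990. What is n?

Days in months before October: 31 + 28 + 31 + 30 + 31 + 30 + 31 + 31 + 30 = 273.
Plus 10 days into October → day 283.

283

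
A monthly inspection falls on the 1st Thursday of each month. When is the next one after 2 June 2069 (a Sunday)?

June 2069 starts on a Saturday, so its 1st Thursday is 6 June 2069 (5 days in).
6 June 2069 is after 2 June 2069, so that is the next one.

6 June 2069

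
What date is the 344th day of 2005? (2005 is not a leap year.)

January has 31 days (344 − 31 = 313 remain).
February has 28 days (313 − 28 = 285 remain).
March has 31 days (285 − 31 = 254 remain).
April has 30 days (254 − 30 = 224 remain).
May has 31 days (224 − 31 = 193 remain).
June has 30 days (193 − 30 = 163 remain).
July has 31 days (163 − 31 = 132 remain).
August has 31 days (132 − 31 = 101 remain).
September has 30 days (101 − 30 = 71 remain).
October has 31 days (71 − 31 = 40 remain).
November has 30 days (40 − 30 = 10 remain).
10 into December → December 10.

December 10, 2005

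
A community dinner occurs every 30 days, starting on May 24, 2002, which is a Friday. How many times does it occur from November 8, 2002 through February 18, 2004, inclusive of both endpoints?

Occurrences land 30·i days after May 24, 2002 for i = 0, 1, 2, …
November 8, 2002 is 168 days after the start; 168 ÷ 30 = 5 remainder 18; since the remainder is 18, round up to i = 6. First occurrence in the window: #7 on November 20, 2002 (6×30 = 180 days in).
February 18, 2004 is 635 days after the start; 635 ÷ 30 = 21 remainder 5. Last occurrence in the window: #22 on February 13, 2004.
Occurrences #7 through #22: 16 in total.

16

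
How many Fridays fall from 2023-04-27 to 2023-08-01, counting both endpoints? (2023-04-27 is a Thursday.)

14

2023-04-27 is a Thursday; the first Friday on or after it is 2023-04-28 (1 day later).
From 2023-04-28 to 2023-08-01: 2 + 31 + 30 + 31 + 1 = 95 days (rest of April, May, June, July, August).
95 ÷ 7 = 13 full weeks with remainder 4, so 13 more Fridays after the first → 14.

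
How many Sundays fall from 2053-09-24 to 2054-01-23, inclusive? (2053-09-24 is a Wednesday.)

2053-09-24 is a Wednesday; the first Sunday on or after it is 2053-09-28 (4 days later).
From 2053-09-28 to 2054-01-23: 2 + 31 + 30 + 31 + 23 = 117 days (rest of September, October, November, December, January).
117 ÷ 7 = 16 full weeks with remainder 5, so 16 more Sundays after the first → 17.

17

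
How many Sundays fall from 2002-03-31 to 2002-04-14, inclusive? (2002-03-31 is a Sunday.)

2002-03-31 is a Sunday; the first Sunday on or after it is 2002-03-31.
From 2002-03-31 to 2002-04-14: 0 + 14 = 14 days (rest of March, April).
14 ÷ 7 = 2 full weeks with remainder 0, so 2 more Sundays after the first → 3.

3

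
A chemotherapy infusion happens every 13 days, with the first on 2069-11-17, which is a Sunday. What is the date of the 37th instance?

The 37th occurrence is 36 intervals after the first: 36 × 13 = 468 days after 2069-11-17.
November has 30 days — 13 days to the end of November leaves 455.
From end of November to end of 2069 is 31 days (424 left).
2070 has 365 days (59 left).
January has 31 days (28 left).
28 days into February → 2071-02-28.

2071-02-28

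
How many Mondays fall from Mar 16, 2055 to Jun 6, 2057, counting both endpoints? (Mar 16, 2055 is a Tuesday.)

116

Mar 16, 2055 is a Tuesday; the first Monday on or after it is Mar 22, 2055 (6 days later).
From Mar 22, 2055 to Jun 6, 2057: 284 + 366 + 157 = 807 days (rest of 2055, 2056, to Jun 6, 2057 in 2057).
807 ÷ 7 = 115 full weeks with remainder 2, so 115 more Mondays after the first → 116.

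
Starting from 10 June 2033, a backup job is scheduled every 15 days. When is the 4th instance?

The 4th occurrence is 3 intervals after the first: 3 × 15 = 45 days after 10 June 2033.
June has 30 days — 20 days to the end of June leaves 25.
25 days into July → 25 July 2033.

25 July 2033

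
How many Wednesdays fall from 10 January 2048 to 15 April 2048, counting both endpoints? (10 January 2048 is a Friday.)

14

10 January 2048 is a Friday; the first Wednesday on or after it is 15 January 2048 (5 days later).
From 15 January 2048 to 15 April 2048: 16 + 29 + 31 + 15 = 91 days (rest of January, February, March, April).
91 ÷ 7 = 13 full weeks with remainder 0, so 13 more Wednesdays after the first → 14.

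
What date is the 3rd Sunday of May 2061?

May 2061 begins on a Sunday, so the first Sunday is May 1.
The 3rd Sunday is 2 weeks later: 1 + 14 = 15.

May 15, 2061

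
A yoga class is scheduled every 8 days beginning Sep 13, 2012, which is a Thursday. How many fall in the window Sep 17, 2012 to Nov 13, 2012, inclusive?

7

Occurrences land 8·i days after Sep 13, 2012 for i = 0, 1, 2, …
Sep 17, 2012 is 4 days after the start; 4 ÷ 8 = 0 remainder 4; since the remainder is 4, round up to i = 1. First occurrence in the window: #2 on Sep 21, 2012 (1×8 = 8 days in).
Nov 13, 2012 is 61 days after the start; 61 ÷ 8 = 7 remainder 5. Last occurrence in the window: #8 on Nov 8, 2012.
Occurrences #2 through #8: 7 in total.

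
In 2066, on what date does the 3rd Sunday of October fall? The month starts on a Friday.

October 17, 2066

October 2066 begins on a Friday, so the first Sunday is October 3 (2 days later).
The 3rd Sunday is 2 weeks later: 3 + 14 = 17.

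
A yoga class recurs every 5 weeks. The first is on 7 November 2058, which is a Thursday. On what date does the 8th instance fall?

The 8th occurrence is 7 intervals after the first: 7 × 35 = 245 days after 7 November 2058.
November has 30 days — 23 days to the end of November leaves 222.
December has 31 days (191 left).
January has 31 days (160 left).
February has 28 days (132 left).
March has 31 days (101 left).
April has 30 days (71 left).
May has 31 days (40 left).
June has 30 days (10 left).
10 days into July → 10 July 2059.

10 July 2059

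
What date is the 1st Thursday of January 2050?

January 2050 begins on a Saturday, so the first Thursday is January 6 (5 days later).

6 January 2050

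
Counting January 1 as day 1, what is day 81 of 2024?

2024-03-21

January has 31 days (81 − 31 = 50 remain).
February has 29 days (50 − 29 = 21 remain).
21 into March → March 21.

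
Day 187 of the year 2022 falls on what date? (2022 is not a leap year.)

July 6, 2022

January has 31 days (187 − 31 = 156 remain).
February has 28 days (156 − 28 = 128 remain).
March has 31 days (128 − 31 = 97 remain).
April has 30 days (97 − 30 = 67 remain).
May has 31 days (67 − 31 = 36 remain).
June has 30 days (36 − 30 = 6 remain).
6 into July → July 6.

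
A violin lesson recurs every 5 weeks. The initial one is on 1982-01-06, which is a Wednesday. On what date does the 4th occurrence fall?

1982-04-21

The 4th occurrence is 3 intervals after the first: 3 × 35 = 105 days after 1982-01-06.
January has 31 days — 25 days to the end of January leaves 80.
February has 28 days (52 left).
March has 31 days (21 left).
21 days into April → 1982-04-21.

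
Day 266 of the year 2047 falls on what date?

January has 31 days (266 − 31 = 235 remain).
February has 28 days (235 − 28 = 207 remain).
March has 31 days (207 − 31 = 176 remain).
April has 30 days (176 − 30 = 146 remain).
May has 31 days (146 − 31 = 115 remain).
June has 30 days (115 − 30 = 85 remain).
July has 31 days (85 − 31 = 54 remain).
August has 31 days (54 − 31 = 23 remain).
23 into September → September 23.

September 23, 2047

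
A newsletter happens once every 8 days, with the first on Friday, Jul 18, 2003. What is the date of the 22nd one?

The 22nd occurrence is 21 intervals after the first: 21 × 8 = 168 days after Jul 18, 2003.
Jul has 31 days — 13 days to the end of Jul leaves 155.
Aug has 31 days (124 left).
Sep has 30 days (94 left).
Oct has 31 days (63 left).
Nov has 30 days (33 left).
Dec has 31 days (2 left).
2 days into Jan → Jan 2, 2004.

Jan 2, 2004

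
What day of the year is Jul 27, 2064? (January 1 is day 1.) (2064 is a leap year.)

209

Days in months before Jul: 31 + 29 + 31 + 30 + 31 + 30 = 182.
Plus 27 days into Jul → day 209.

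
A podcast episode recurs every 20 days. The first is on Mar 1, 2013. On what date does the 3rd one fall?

The 3rd occurrence is 2 intervals after the first: 2 × 20 = 40 days after Mar 1, 2013.
Mar has 31 days — 30 days to the end of Mar leaves 10.
10 days into Apr → Apr 10, 2013.

Apr 10, 2013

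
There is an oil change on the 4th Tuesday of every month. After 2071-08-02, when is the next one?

2071-08-25

August 2071 starts on a Saturday; its first Tuesday is the 4th, so the 4th Tuesday is the 25th — 2071-08-25.
2071-08-25 is after 2071-08-02, so that is the next one.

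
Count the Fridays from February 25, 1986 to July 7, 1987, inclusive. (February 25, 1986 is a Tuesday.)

February 25, 1986 is a Tuesday; the first Friday on or after it is February 28, 1986 (3 days later).
From February 28, 1986 to July 7, 1987: 306 + 188 = 494 days (rest of 1986, to July 7, 1987 in 1987).
494 ÷ 7 = 70 full weeks with remainder 4, so 70 more Fridays after the first → 71.

71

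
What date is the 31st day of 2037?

2037-01-31

31 into January → January 31.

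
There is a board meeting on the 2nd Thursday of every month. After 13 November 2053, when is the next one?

November 2053 starts on a Saturday; its first Thursday is the 6th, so the 2nd Thursday is the 13th — 13 November 2053.
That is not after 13 November 2053, so look at December 2053.
December 2053 starts on a Monday; its first Thursday is the 4th, so the 2nd Thursday is the 11th — 11 December 2053.

11 December 2053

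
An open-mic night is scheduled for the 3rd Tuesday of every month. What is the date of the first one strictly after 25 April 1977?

April 1977 starts on a Friday; its first Tuesday is the 5th, so the 3rd Tuesday is the 19th — 19 April 1977.
That is not after 25 April 1977, so look at May 1977.
May 1977 starts on a Sunday; its first Tuesday is the 3rd, so the 3rd Tuesday is the 17th — 17 May 1977.

17 May 1977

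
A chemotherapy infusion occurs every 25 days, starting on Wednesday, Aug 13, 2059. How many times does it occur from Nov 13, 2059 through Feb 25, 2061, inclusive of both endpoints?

19

Occurrences land 25·i days after Aug 13, 2059 for i = 0, 1, 2, …
Nov 13, 2059 is 92 days after the start; 92 ÷ 25 = 3 remainder 17; since the remainder is 17, round up to i = 4. First occurrence in the window: #5 on Nov 21, 2059 (4×25 = 100 days in).
Feb 25, 2061 is 562 days after the start; 562 ÷ 25 = 22 remainder 12. Last occurrence in the window: #23 on Feb 13, 2061.
Occurrences #5 through #23: 19 in total.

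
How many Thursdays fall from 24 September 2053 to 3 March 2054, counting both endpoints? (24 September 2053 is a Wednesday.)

23

24 September 2053 is a Wednesday; the first Thursday on or after it is 25 September 2053 (1 day later).
From 25 September 2053 to 3 March 2054: 5 + 31 + 30 + 31 + 31 + 28 + 3 = 159 days (rest of September, October, November, December, January, February, March).
159 ÷ 7 = 22 full weeks with remainder 5, so 22 more Thursdays after the first → 23.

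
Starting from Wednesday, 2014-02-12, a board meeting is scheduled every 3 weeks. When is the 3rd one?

2014-03-26

The 3rd occurrence is 2 intervals after the first: 2 × 21 = 42 days after 2014-02-12.
February has 28 days — 16 days to the end of February leaves 26.
26 days into March → 2014-03-26.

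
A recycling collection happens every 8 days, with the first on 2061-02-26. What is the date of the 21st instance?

The 21st occurrence is 20 intervals after the first: 20 × 8 = 160 days after 2061-02-26.
February has 28 days — 2 days to the end of February leaves 158.
March has 31 days (127 left).
April has 30 days (97 left).
May has 31 days (66 left).
June has 30 days (36 left).
July has 31 days (5 left).
5 days into August → 2061-08-05.

2061-08-05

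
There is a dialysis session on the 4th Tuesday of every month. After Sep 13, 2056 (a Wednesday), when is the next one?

Sep 26, 2056

Sep 2056 starts on a Friday; its first Tuesday is the 5th, so the 4th Tuesday is the 26th — Sep 26, 2056.
Sep 26, 2056 is after Sep 13, 2056, so that is the next one.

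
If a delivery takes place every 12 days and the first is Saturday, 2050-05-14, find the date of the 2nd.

2050-05-26

The 2nd occurrence is 1 interval after the first: 1 × 12 = 12 days after 2050-05-14.
12 days later is 2050-05-26.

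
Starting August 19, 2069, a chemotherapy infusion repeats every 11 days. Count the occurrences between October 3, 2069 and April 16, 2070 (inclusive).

Occurrences land 11·i days after August 19, 2069 for i = 0, 1, 2, …
October 3, 2069 is 45 days after the start; 45 ÷ 11 = 4 remainder 1; since the remainder is 1, round up to i = 5. First occurrence in the window: #6 on October 13, 2069 (5×11 = 55 days in).
April 16, 2070 is 240 days after the start; 240 ÷ 11 = 21 remainder 9. Last occurrence in the window: #22 on April 7, 2070.
Occurrences #6 through #22: 17 in total.

17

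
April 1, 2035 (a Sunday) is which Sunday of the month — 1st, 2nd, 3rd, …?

1st

Day 1 falls in week ⌈1/7⌉ of the month.
Days 1–7 hold the 1st Sunday, 8–14 the 2nd, 15–21 the 3rd, 22–28 the 4th, 29–31 the 5th.
1 is in the range for the 1st.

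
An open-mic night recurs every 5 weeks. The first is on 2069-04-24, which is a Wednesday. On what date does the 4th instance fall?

2069-08-07

The 4th occurrence is 3 intervals after the first: 3 × 35 = 105 days after 2069-04-24.
April has 30 days — 6 days to the end of April leaves 99.
May has 31 days (68 left).
June has 30 days (38 left).
July has 31 days (7 left).
7 days into August → 2069-08-07.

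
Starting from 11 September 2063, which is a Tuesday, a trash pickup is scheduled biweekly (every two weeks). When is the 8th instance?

18 December 2063

The 8th occurrence is 7 intervals after the first: 7 × 14 = 98 days after 11 September 2063.
September has 30 days — 19 days to the end of September leaves 79.
October has 31 days (48 left).
November has 30 days (18 left).
18 days into December → 18 December 2063.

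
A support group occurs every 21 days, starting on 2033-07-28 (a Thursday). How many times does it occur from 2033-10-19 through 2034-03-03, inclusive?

Occurrences land 21·i days after 2033-07-28 for i = 0, 1, 2, …
2033-10-19 is 83 days after the start; 83 ÷ 21 = 3 remainder 20; since the remainder is 20, round up to i = 4. First occurrence in the window: #5 on 2033-10-20 (4×21 = 84 days in).
2034-03-03 is 218 days after the start; 218 ÷ 21 = 10 remainder 8. Last occurrence in the window: #11 on 2034-02-23.
Occurrences #5 through #11: 7 in total.

7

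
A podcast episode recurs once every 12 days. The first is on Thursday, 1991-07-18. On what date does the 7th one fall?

1991-09-28

The 7th occurrence is 6 intervals after the first: 6 × 12 = 72 days after 1991-07-18.
July has 31 days — 13 days to the end of July leaves 59.
August has 31 days (28 left).
28 days into September → 1991-09-28.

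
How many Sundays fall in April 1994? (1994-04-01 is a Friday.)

4

1994-04-01 is a Friday; the first Sunday on or after it is 1994-04-03 (2 days later).
From 1994-04-03 to 1994-04-30 is 30 − 3 = 27 days.
27 ÷ 7 = 3 full weeks with remainder 6, so 3 more Sundays after the first → 4.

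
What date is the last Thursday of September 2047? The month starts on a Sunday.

September 26, 2047

September 2047 begins on a Sunday, so the first Thursday is September 5 (4 days later).
September 2047 has 30 days. Adding weeks: 5, 12, 19, 26 — the last one ≤ 30 is the 26th.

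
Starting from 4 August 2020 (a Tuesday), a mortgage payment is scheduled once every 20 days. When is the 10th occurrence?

The 10th occurrence is 9 intervals after the first: 9 × 20 = 180 days after 4 August 2020.
August has 31 days — 27 days to the end of August leaves 153.
September has 30 days (123 left).
October has 31 days (92 left).
November has 30 days (62 left).
December has 31 days (31 left).
31 days into January → 31 January 2021.

31 January 2021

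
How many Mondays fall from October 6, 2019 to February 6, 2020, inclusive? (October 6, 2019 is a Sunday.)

18

October 6, 2019 is a Sunday; the first Monday on or after it is October 7, 2019 (1 day later).
From October 7, 2019 to February 6, 2020: 24 + 30 + 31 + 31 + 6 = 122 days (rest of October, November, December, January, February).
122 ÷ 7 = 17 full weeks with remainder 3, so 17 more Mondays after the first → 18.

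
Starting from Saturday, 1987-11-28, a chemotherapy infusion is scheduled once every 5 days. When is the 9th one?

1988-01-07

The 9th occurrence is 8 intervals after the first: 8 × 5 = 40 days after 1987-11-28.
November has 30 days — 2 days to the end of November leaves 38.
December has 31 days (7 left).
7 days into January → 1988-01-07.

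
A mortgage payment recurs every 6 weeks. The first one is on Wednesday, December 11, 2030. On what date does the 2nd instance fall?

The 2nd occurrence is 1 interval after the first: 1 × 42 = 42 days after December 11, 2030.
December has 31 days — 20 days to the end of December leaves 22.
22 days into January → January 22, 2031.

January 22, 2031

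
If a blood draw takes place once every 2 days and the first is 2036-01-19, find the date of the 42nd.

2036-04-10

The 42nd occurrence is 41 intervals after the first: 41 × 2 = 82 days after 2036-01-19.
January has 31 days — 12 days to the end of January leaves 70.
February has 29 days (41 left).
March has 31 days (10 left).
10 days into April → 2036-04-10.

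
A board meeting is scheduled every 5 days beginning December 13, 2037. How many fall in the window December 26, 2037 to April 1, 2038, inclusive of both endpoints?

Occurrences land 5·i days after December 13, 2037 for i = 0, 1, 2, …
December 26, 2037 is 13 days after the start; 13 ÷ 5 = 2 remainder 3; since the remainder is 3, round up to i = 3. First occurrence in the window: #4 on December 28, 2037 (3×5 = 15 days in).
April 1, 2038 is 109 days after the start; 109 ÷ 5 = 21 remainder 4. Last occurrence in the window: #22 on March 28, 2038.
Occurrences #4 through #22: 19 in total.

19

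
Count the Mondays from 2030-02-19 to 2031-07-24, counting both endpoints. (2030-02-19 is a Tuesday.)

2030-02-19 is a Tuesday; the first Monday on or after it is 2030-02-25 (6 days later).
From 2030-02-25 to 2031-07-24: 309 + 205 = 514 days (rest of 2030, to 2031-07-24 in 2031).
514 ÷ 7 = 73 full weeks with remainder 3, so 73 more Mondays after the first → 74.

74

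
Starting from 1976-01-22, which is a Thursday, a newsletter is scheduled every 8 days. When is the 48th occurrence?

The 48th occurrence is 47 intervals after the first: 47 × 8 = 376 days after 1976-01-22.
January has 31 days — 9 days to the end of January leaves 367.
February has 29 days (338 left).
March has 31 days (307 left).
April has 30 days (277 left).
May has 31 days (246 left).
June has 30 days (216 left).
July has 31 days (185 left).
August has 31 days (154 left).
September has 30 days (124 left).
October has 31 days (93 left).
November has 30 days (63 left).
December has 31 days (32 left).
January has 31 days (1 left).
1 day into February → 1977-02-01.

1977-02-01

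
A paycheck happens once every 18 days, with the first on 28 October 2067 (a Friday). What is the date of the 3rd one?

The 3rd occurrence is 2 intervals after the first: 2 × 18 = 36 days after 28 October 2067.
October has 31 days — 3 days to the end of October leaves 33.
November has 30 days (3 left).
3 days into December → 3 December 2067.

3 December 2067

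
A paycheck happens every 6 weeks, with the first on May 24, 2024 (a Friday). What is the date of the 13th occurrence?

October 10, 2025

The 13th occurrence is 12 intervals after the first: 12 × 42 = 504 days after May 24, 2024.
May has 31 days — 7 days to the end of May leaves 497.
From end of May to end of 2024 is 214 days (283 left).
January has 31 days (252 left).
February has 28 days (224 left).
March has 31 days (193 left).
April has 30 days (163 left).
May has 31 days (132 left).
June has 30 days (102 left).
July has 31 days (71 left).
August has 31 days (40 left).
September has 30 days (10 left).
10 days into October → October 10, 2025.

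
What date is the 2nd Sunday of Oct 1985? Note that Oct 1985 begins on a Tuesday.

Oct 13, 1985

Oct 1985 begins on a Tuesday, so the first Sunday is Oct 6 (5 days later).
The 2nd Sunday is 1 weeks later: 6 + 7 = 13.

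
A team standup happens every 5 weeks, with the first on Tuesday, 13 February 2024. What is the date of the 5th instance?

The 5th occurrence is 4 intervals after the first: 4 × 35 = 140 days after 13 February 2024.
February has 29 days — 16 days to the end of February leaves 124.
March has 31 days (93 left).
April has 30 days (63 left).
May has 31 days (32 left).
June has 30 days (2 left).
2 days into July → 2 July 2024.

2 July 2024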